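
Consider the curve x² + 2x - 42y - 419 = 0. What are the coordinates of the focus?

Only x is squared. Complete the square in x: (x + 1)² = 42(y + 10).
Vertex (-1, -10); 4p = 42 so p = 21/2. Opens up.
Focus is p units from the vertex along the axis: (h, k + p).

(-1, 1/2)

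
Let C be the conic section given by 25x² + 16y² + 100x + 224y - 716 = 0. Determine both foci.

Group the x- and y-terms: 25(x² + 4x) + 16(y² + 14y) = 716
Completing the square gives 25(x + 2)² + 16(y + 7)² = 716 + 100 + 784 = 1600.
Divide by 1600: (x + 2)²/64 + (y + 7)²/100 = 1
Ellipse, center (-2, -7), major axis vertical; a² = 100, b² = 64.
c² = a² - b² = 100 - 64 = 36, so c = 6.
Foci lie on the vertical axis through the center: (h, k ± c).

(-2, -13) and (-2, -1)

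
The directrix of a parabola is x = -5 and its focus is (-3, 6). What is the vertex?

The vertex is the midpoint between the focus and the directrix along the axis of symmetry.
Axis is horizontal (directrix is vertical). Vertex x-coordinate = (-3 + (-5))/2 = -4; y-coordinate = 6.

(-4, 6)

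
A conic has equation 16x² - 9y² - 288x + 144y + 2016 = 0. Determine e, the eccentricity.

Collect terms: 16(x² - 18x) -9(y² - 16y) = -2016
16(x - 9)² -9(y - 8)² = -2016 + 1296 - 576 = -1296
Dividing both sides by -1296: (y - 8)²/144 - (x - 9)²/81 = 1
Hyperbola, center (9, 8), transverse axis vertical; a² = 144, b² = 81.
c² = a² + b² = 225, so c = 15.
e = c/a = 15/12 = 5/4.

e = 5/4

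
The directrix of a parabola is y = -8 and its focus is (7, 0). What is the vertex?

(7, -4)

The vertex is the midpoint between the focus and the directrix along the axis of symmetry.
Axis is vertical (directrix is horizontal). Vertex y-coordinate = (0 + (-8))/2 = -4; x-coordinate = 7.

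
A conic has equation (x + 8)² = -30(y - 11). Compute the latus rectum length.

Vertex (-8, 11); 4p = -30 so p = -15/2. Opens down.
Latus rectum length = |4p| = 30.

30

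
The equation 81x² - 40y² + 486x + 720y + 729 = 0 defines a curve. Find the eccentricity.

Group the x- and y-terms: 81(x² + 6x) -40(y² - 18y) = -729
Complete the square in x and y: 81(x + 3)² -40(y - 9)² = -729 + 729 - 3240 = -3240
Divide by -3240: (y - 9)²/81 - (x + 3)²/40 = 1
Hyperbola, center (-3, 9), transverse axis vertical; a² = 81, b² = 40.
c² = a² + b² = 121, so c = 11.
e = c/a = 11/9.

e = 11/9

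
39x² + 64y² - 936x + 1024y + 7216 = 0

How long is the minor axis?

2√39

Group the x- and y-terms: 39(x² - 24x) + 64(y² + 16y) = -7216
Complete the square: 39(x - 12)² + 64(y + 8)² = -7216 + 5616 + 4096 = 2496
Divide by 2496: (x - 12)²/64 + (y + 8)²/39 = 1
Ellipse, center (12, -8), major axis horizontal; a² = 64, b² = 39.
b² = 39 so b = √39; the minor axis has length 2b = 2√39.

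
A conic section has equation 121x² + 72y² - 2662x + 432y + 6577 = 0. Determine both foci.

(11, -10) and (11, 4)

Group the x- and y-terms: 121(x² - 22x) + 72(y² + 6y) = -6577
Completing the square gives 121(x - 11)² + 72(y + 3)² = -6577 + 14641 + 648 = 8712.
Divide by 8712: (x - 11)²/72 + (y + 3)²/121 = 1
Ellipse, center (11, -3), major axis vertical; a² = 121, b² = 72.
c² = a² - b² = 121 - 72 = 49, so c = 7.
Foci lie on the vertical axis through the center: (h, k ± c).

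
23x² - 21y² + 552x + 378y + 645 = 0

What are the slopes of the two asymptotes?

√483/21 and -√483/21

Group the x- and y-terms: 23(x² + 24x) -21(y² - 18y) = -645
Complete the square in x and y: 23(x + 12)² -21(y - 9)² = -645 + 3312 - 1701 = 966
Divide through by 966 to get (x + 12)²/42 - (y - 9)²/46 = 1.
Hyperbola, center (-12, 9), transverse axis horizontal; a² = 42, b² = 46.
For a horizontal hyperbola the asymptotes have slope ±b/a.
Here that is ±√46/√42 = ±√483/21.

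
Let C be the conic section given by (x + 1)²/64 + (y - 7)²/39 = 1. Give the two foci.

Center (-1, 7). The larger denominator 64 sits under the x-term, so the major axis is horizontal; a² = 64, b² = 39.
c² = a² - b² = 64 - 39 = 25, so c = 5.
Foci lie on the horizontal axis through the center: (h ± c, k).

(-6, 7) and (4, 7)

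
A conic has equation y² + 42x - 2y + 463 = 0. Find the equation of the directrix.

Only y is squared. Complete the square in y: (y - 1)² = -42(x + 11).
Vertex (-11, 1); 4p = -42 so p = -21/2. Opens left.
Directrix is the vertical line x = h − p = -11 − (-21/2) = -1/2.

x = -1/2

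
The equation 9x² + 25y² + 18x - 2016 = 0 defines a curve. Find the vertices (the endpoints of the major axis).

(-16, 0) and (14, 0)

9(x² + 2x) + 25y² = 2016
Complete the square: 9(x + 1)² + 25y² = 2016 + 9 + 0 = 2025
Dividing both sides by 2025: (x + 1)²/225 + y²/81 = 1
Ellipse, center (-1, 0), major axis horizontal; a² = 225, b² = 81.
a = 15. Vertices at (h ± a, k).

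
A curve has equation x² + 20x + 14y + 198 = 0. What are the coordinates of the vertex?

(-10, -7)

Only x is squared. Complete the square in x: (x + 10)² = -14(y + 7).
Vertex (-10, -7); 4p = -14 so p = -7/2. Opens down.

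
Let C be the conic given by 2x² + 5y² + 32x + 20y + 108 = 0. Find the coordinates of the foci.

(-8 - 2√3, -2) and (-8 + 2√3, -2)

2(x² + 16x) + 5(y² + 4y) = -108
Complete the square in x and y: 2(x + 8)² + 5(y + 2)² = -108 + 128 + 20 = 40
Divide through by 40 to get (x + 8)²/20 + (y + 2)²/8 = 1.
Ellipse, center (-8, -2), major axis horizontal; a² = 20, b² = 8.
c² = a² - b² = 20 - 8 = 12, so c = 2√3.
Foci lie on the horizontal axis through the center: (h ± c, k).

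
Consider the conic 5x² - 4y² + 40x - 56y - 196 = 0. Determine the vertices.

Group the x- and y-terms: 5(x² + 8x) -4(y² + 14y) = 196
Completing the square gives 5(x + 4)² -4(y + 7)² = 196 + 80 - 196 = 80.
Dividing both sides by 80: (x + 4)²/16 - (y + 7)²/20 = 1
Hyperbola, center (-4, -7), transverse axis horizontal; a² = 16, b² = 20.
a = 4. Vertices at (h ± a, k).

(-8, -7) and (0, -7)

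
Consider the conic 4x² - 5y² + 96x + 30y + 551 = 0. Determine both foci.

Group: 4(x² + 24x) -5(y² - 6y) = -551
Completing the square gives 4(x + 12)² -5(y - 3)² = -551 + 576 - 45 = -20.
Divide through by -20 to get (y - 3)²/4 - (x + 12)²/5 = 1.
Hyperbola, center (-12, 3), transverse axis vertical; a² = 4, b² = 5.
c² = a² + b² = 4 + 5 = 9, so c = 3.
Foci lie on the vertical axis through the center: (h, k ± c).

(-12, 0) and (-12, 6)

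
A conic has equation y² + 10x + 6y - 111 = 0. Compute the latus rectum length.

10

Only y is squared. Complete the square in y: (y + 3)² = -10(x - 12).
Vertex (12, -3); 4p = -10 so p = -5/2. Opens left.
Latus rectum length = |4p| = 10.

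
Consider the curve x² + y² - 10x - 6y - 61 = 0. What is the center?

Collect terms: (x² - 10x) + (y² - 6y) = 61
Complete the square in x and y: (x - 5)² + (y - 3)² = 61 + 25 + 9 = 95
So (x - 5)² + (y - 3)² = 95.
Circle centered at (5, 3) with r² = 95.

(5, 3)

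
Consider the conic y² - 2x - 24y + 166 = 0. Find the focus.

Only y is squared. Complete the square in y: (y - 12)² = 2(x - 11).
Vertex (11, 12); 4p = 2 so p = 1/2. Opens right.
Focus is p units from the vertex along the axis: (h + p, k).

(23/2, 12)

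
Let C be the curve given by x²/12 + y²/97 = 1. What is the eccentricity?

Center (0, 0). The larger denominator 97 sits under the y-term, so the major axis is vertical; a² = 97, b² = 12.
c² = a² - b² = 85, so c = √85.
e = c/a = √85/√97 = √8245/97.

e = √8245/97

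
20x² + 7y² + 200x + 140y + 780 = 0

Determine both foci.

Collect terms: 20(x² + 10x) + 7(y² + 20y) = -780
Complete the square in x and y: 20(x + 5)² + 7(y + 10)² = -780 + 500 + 700 = 420
Divide by 420: (x + 5)²/21 + (y + 10)²/60 = 1
Ellipse, center (-5, -10), major axis vertical; a² = 60, b² = 21.
c² = a² - b² = 60 - 21 = 39, so c = √39.
Foci lie on the vertical axis through the center: (h, k ± c).

(-5, -10 - √39) and (-5, -10 + √39)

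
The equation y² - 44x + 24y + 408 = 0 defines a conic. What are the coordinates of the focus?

Only y is squared. Complete the square in y: (y + 12)² = 44(x - 6).
Vertex (6, -12); 4p = 44 so p = 11. Opens right.
Focus is p units from the vertex along the axis: (h + p, k).

(17, -12)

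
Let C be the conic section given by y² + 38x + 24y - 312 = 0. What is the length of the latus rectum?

38

Only y is squared. Complete the square in y: (y + 12)² = -38(x - 12).
Vertex (12, -12); 4p = -38 so p = -19/2. Opens left.
Latus rectum length = |4p| = 38.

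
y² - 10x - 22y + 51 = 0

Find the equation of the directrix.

Only y is squared. Complete the square in y: (y - 11)² = 10(x + 7).
Vertex (-7, 11); 4p = 10 so p = 5/2. Opens right.
Directrix is the vertical line x = h − p = -7 − (5/2) = -19/2.

x = -19/2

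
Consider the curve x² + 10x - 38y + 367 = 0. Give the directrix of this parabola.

y = -1/2

Only x is squared. Complete the square in x: (x + 5)² = 38(y - 9).
Vertex (-5, 9); 4p = 38 so p = 19/2. Opens up.
Directrix is the horizontal line y = k − p = 9 − (19/2) = -1/2.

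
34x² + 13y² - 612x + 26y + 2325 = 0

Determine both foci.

Group the x- and y-terms: 34(x² - 18x) + 13(y² + 2y) = -2325
Completing the square gives 34(x - 9)² + 13(y + 1)² = -2325 + 2754 + 13 = 442.
Divide through by 442 to get (x - 9)²/13 + (y + 1)²/34 = 1.
Ellipse, center (9, -1), major axis vertical; a² = 34, b² = 13.
c² = a² - b² = 34 - 13 = 21, so c = √21.
Foci lie on the vertical axis through the center: (h, k ± c).

(9, -1 - √21) and (9, -1 + √21)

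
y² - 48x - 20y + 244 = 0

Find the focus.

(15, 10)

Only y is squared. Complete the square in y: (y - 10)² = 48(x - 3).
Vertex (3, 10); 4p = 48 so p = 12. Opens right.
Focus is p units from the vertex along the axis: (h + p, k).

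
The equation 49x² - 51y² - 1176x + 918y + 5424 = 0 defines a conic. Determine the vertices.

Rearranging, 49(x² - 24x) -51(y² - 18y) = -5424.
Complete the square: 49(x - 12)² -51(y - 9)² = -5424 + 7056 - 4131 = -2499
Divide through by -2499 to get (y - 9)²/49 - (x - 12)²/51 = 1.
Hyperbola, center (12, 9), transverse axis vertical; a² = 49, b² = 51.
a = 7. Vertices at (h, k ± a).

(12, 2) and (12, 16)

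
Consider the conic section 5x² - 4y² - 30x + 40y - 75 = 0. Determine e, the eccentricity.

e = 3/2

Group the x- and y-terms: 5(x² - 6x) -4(y² - 10y) = 75
5(x - 3)² -4(y - 5)² = 75 + 45 - 100 = 20
Divide through by 20 to get (x - 3)²/4 - (y - 5)²/5 = 1.
Hyperbola, center (3, 5), transverse axis horizontal; a² = 4, b² = 5.
c² = a² + b² = 9, so c = 3.
e = c/a = 3/2.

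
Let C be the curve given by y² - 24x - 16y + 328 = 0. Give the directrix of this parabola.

Only y is squared. Complete the square in y: (y - 8)² = 24(x - 11).
Vertex (11, 8); 4p = 24 so p = 6. Opens right.
Directrix is the vertical line x = h − p = 11 − (6) = 5.

x = 5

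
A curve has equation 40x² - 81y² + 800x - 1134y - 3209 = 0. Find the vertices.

Collect terms: 40(x² + 20x) -81(y² + 14y) = 3209
Completing the square gives 40(x + 10)² -81(y + 7)² = 3209 + 4000 - 3969 = 3240.
Dividing both sides by 3240: (x + 10)²/81 - (y + 7)²/40 = 1
Hyperbola, center (-10, -7), transverse axis horizontal; a² = 81, b² = 40.
a = 9. Vertices at (h ± a, k).

(-19, -7) and (-1, -7)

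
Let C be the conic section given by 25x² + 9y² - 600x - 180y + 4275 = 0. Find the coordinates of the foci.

(12, 6) and (12, 14)

Collect terms: 25(x² - 24x) + 9(y² - 20y) = -4275
Completing the square gives 25(x - 12)² + 9(y - 10)² = -4275 + 3600 + 900 = 225.
Divide by 225: (x - 12)²/9 + (y - 10)²/25 = 1
Ellipse, center (12, 10), major axis vertical; a² = 25, b² = 9.
c² = a² - b² = 25 - 9 = 16, so c = 4.
Foci lie on the vertical axis through the center: (h, k ± c).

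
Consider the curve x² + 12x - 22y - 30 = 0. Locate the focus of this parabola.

(-6, 5/2)

Only x is squared. Complete the square in x: (x + 6)² = 22(y + 3).
Vertex (-6, -3); 4p = 22 so p = 11/2. Opens up.
Focus is p units from the vertex along the axis: (h, k + p).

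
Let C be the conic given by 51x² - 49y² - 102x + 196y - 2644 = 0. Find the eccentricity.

e = 10/7

Group: 51(x² - 2x) -49(y² - 4y) = 2644
51(x - 1)² -49(y - 2)² = 2644 + 51 - 196 = 2499
Divide by 2499: (x - 1)²/49 - (y - 2)²/51 = 1
Hyperbola, center (1, 2), transverse axis horizontal; a² = 49, b² = 51.
c² = a² + b² = 100, so c = 10.
e = c/a = 10/7.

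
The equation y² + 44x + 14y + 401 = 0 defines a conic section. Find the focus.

(-19, -7)

Only y is squared. Complete the square in y: (y + 7)² = -44(x + 8).
Vertex (-8, -7); 4p = -44 so p = -11. Opens left.
Focus is p units from the vertex along the axis: (h + p, k).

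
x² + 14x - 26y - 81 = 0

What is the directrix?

Only x is squared. Complete the square in x: (x + 7)² = 26(y + 5).
Vertex (-7, -5); 4p = 26 so p = 13/2. Opens up.
Directrix is the horizontal line y = k − p = -5 − (13/2) = -23/2.

y = -23/2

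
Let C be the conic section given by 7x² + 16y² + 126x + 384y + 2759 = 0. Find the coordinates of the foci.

Rearranging, 7(x² + 18x) + 16(y² + 24y) = -2759.
7(x + 9)² + 16(y + 12)² = -2759 + 567 + 2304 = 112
Dividing both sides by 112: (x + 9)²/16 + (y + 12)²/7 = 1
Ellipse, center (-9, -12), major axis horizontal; a² = 16, b² = 7.
c² = a² - b² = 16 - 7 = 9, so c = 3.
Foci lie on the horizontal axis through the center: (h ± c, k).

(-12, -12) and (-6, -12)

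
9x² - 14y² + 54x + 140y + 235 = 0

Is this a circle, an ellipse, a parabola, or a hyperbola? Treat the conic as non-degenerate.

No xy term. Coefficients of x² and y² are A = 9, C = -14.
A and C have opposite signs ⇒ hyperbola.

hyperbola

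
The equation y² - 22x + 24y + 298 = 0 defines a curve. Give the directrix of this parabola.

Only y is squared. Complete the square in y: (y + 12)² = 22(x - 7).
Vertex (7, -12); 4p = 22 so p = 11/2. Opens right.
Directrix is the vertical line x = h − p = 7 − (11/2) = 3/2.

x = 3/2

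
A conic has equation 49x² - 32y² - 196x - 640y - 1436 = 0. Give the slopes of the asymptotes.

Rearranging, 49(x² - 4x) -32(y² + 20y) = 1436.
Complete the square: 49(x - 2)² -32(y + 10)² = 1436 + 196 - 3200 = -1568
Dividing both sides by -1568: (y + 10)²/49 - (x - 2)²/32 = 1
Hyperbola, center (2, -10), transverse axis vertical; a² = 49, b² = 32.
For a vertical hyperbola the asymptotes have slope ±a/b.
Here that is ±7/4√2 = ±7√2/8.

7√2/8 and -7√2/8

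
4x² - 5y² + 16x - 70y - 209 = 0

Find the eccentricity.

e = 3/2

4(x² + 4x) -5(y² + 14y) = 209
Completing the square gives 4(x + 2)² -5(y + 7)² = 209 + 16 - 245 = -20.
Divide through by -20 to get (y + 7)²/4 - (x + 2)²/5 = 1.
Hyperbola, center (-2, -7), transverse axis vertical; a² = 4, b² = 5.
c² = a² + b² = 9, so c = 3.
e = c/a = 3/2.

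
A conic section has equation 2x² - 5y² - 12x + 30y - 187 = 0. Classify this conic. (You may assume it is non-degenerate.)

No xy term. Coefficients of x² and y² are A = 2, C = -5.
A and C have opposite signs ⇒ hyperbola.

hyperbola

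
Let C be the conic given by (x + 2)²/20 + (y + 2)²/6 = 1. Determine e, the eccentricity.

e = √70/10

Center (-2, -2). The larger denominator 20 sits under the x-term, so the major axis is horizontal; a² = 20, b² = 6.
c² = a² - b² = 14, so c = √14.
e = c/a = √14/2√5 = √70/10.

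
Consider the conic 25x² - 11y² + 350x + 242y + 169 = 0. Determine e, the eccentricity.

Group the x- and y-terms: 25(x² + 14x) -11(y² - 22y) = -169
Complete the square in x and y: 25(x + 7)² -11(y - 11)² = -169 + 1225 - 1331 = -275
Dividing both sides by -275: (y - 11)²/25 - (x + 7)²/11 = 1
Hyperbola, center (-7, 11), transverse axis vertical; a² = 25, b² = 11.
c² = a² + b² = 36, so c = 6.
e = c/a = 6/5.

e = 6/5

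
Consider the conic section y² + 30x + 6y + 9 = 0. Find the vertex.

Only y is squared. Complete the square in y: (y + 3)² = -30x.
Vertex (0, -3); 4p = -30 so p = -15/2. Opens left.

(0, -3)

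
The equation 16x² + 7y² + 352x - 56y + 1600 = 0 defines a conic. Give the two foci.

Group the x- and y-terms: 16(x² + 22x) + 7(y² - 8y) = -1600
Complete the square in x and y: 16(x + 11)² + 7(y - 4)² = -1600 + 1936 + 112 = 448
Divide through by 448 to get (x + 11)²/28 + (y - 4)²/64 = 1.
Ellipse, center (-11, 4), major axis vertical; a² = 64, b² = 28.
c² = a² - b² = 64 - 28 = 36, so c = 6.
Foci lie on the vertical axis through the center: (h, k ± c).

(-11, -2) and (-11, 10)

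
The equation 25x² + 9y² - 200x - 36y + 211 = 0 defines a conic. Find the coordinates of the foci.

(4, -2) and (4, 6)

Collect terms: 25(x² - 8x) + 9(y² - 4y) = -211
Complete the square in x and y: 25(x - 4)² + 9(y - 2)² = -211 + 400 + 36 = 225
Divide through by 225 to get (x - 4)²/9 + (y - 2)²/25 = 1.
Ellipse, center (4, 2), major axis vertical; a² = 25, b² = 9.
c² = a² - b² = 25 - 9 = 16, so c = 4.
Foci lie on the vertical axis through the center: (h, k ± c).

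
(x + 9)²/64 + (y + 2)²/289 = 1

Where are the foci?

Center (-9, -2). The larger denominator 289 sits under the y-term, so the major axis is vertical; a² = 289, b² = 64.
c² = a² - b² = 289 - 64 = 225, so c = 15.
Foci lie on the vertical axis through the center: (h, k ± c).

(-9, -17) and (-9, 13)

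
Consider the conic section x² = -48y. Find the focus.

Vertex (0, 0); 4p = -48 so p = -12. Opens down.
Focus is p units from the vertex along the axis: (h, k + p).

(0, -12)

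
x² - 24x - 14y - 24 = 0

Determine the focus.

(12, -17/2)

Only x is squared. Complete the square in x: (x - 12)² = 14(y + 12).
Vertex (12, -12); 4p = 14 so p = 7/2. Opens up.
Focus is p units from the vertex along the axis: (h, k + p).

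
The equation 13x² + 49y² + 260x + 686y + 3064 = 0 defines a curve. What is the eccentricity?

13(x² + 20x) + 49(y² + 14y) = -3064
13(x + 10)² + 49(y + 7)² = -3064 + 1300 + 2401 = 637
Dividing both sides by 637: (x + 10)²/49 + (y + 7)²/13 = 1
Ellipse, center (-10, -7), major axis horizontal; a² = 49, b² = 13.
c² = a² - b² = 36, so c = 6.
e = c/a = 6/7.

e = 6/7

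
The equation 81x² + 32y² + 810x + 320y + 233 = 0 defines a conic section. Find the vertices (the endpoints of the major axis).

(-5, -14) and (-5, 4)

Collect terms: 81(x² + 10x) + 32(y² + 10y) = -233
Completing the square gives 81(x + 5)² + 32(y + 5)² = -233 + 2025 + 800 = 2592.
Divide by 2592: (x + 5)²/32 + (y + 5)²/81 = 1
Ellipse, center (-5, -5), major axis vertical; a² = 81, b² = 32.
a = 9. Vertices at (h, k ± a).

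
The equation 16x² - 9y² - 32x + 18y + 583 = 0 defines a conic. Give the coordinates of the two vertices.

Collect terms: 16(x² - 2x) -9(y² - 2y) = -583
16(x - 1)² -9(y - 1)² = -583 + 16 - 9 = -576
Divide by -576: (y - 1)²/64 - (x - 1)²/36 = 1
Hyperbola, center (1, 1), transverse axis vertical; a² = 64, b² = 36.
a = 8. Vertices at (h, k ± a).

(1, -7) and (1, 9)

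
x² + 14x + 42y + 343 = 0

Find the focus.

Only x is squared. Complete the square in x: (x + 7)² = -42(y + 7).
Vertex (-7, -7); 4p = -42 so p = -21/2. Opens down.
Focus is p units from the vertex along the axis: (h, k + p).

(-7, -35/2)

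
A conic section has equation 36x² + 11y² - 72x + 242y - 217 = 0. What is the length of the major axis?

Rearranging, 36(x² - 2x) + 11(y² + 22y) = 217.
Complete the square: 36(x - 1)² + 11(y + 11)² = 217 + 36 + 1331 = 1584
Dividing both sides by 1584: (x - 1)²/44 + (y + 11)²/144 = 1
Ellipse, center (1, -11), major axis vertical; a² = 144, b² = 44.
a² = 144 so a = 12; the major axis has length 2a = 24.

24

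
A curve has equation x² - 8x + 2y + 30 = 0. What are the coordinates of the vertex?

Only x is squared. Complete the square in x: (x - 4)² = -2(y + 7).
Vertex (4, -7); 4p = -2 so p = -1/2. Opens down.

(4, -7)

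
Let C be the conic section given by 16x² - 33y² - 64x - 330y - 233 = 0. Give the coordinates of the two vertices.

Group: 16(x² - 4x) -33(y² + 10y) = 233
Complete the square in x and y: 16(x - 2)² -33(y + 5)² = 233 + 64 - 825 = -528
Divide through by -528 to get (y + 5)²/16 - (x - 2)²/33 = 1.
Hyperbola, center (2, -5), transverse axis vertical; a² = 16, b² = 33.
a = 4. Vertices at (h, k ± a).

(2, -9) and (2, -1)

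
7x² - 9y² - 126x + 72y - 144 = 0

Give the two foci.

7(x² - 18x) -9(y² - 8y) = 144
Complete the square: 7(x - 9)² -9(y - 4)² = 144 + 567 - 144 = 567
Divide by 567: (x - 9)²/81 - (y - 4)²/63 = 1
Hyperbola, center (9, 4), transverse axis horizontal; a² = 81, b² = 63.
c² = a² + b² = 81 + 63 = 144, so c = 12.
Foci lie on the horizontal axis through the center: (h ± c, k).

(-3, 4) and (21, 4)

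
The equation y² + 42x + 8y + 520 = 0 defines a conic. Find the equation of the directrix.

Only y is squared. Complete the square in y: (y + 4)² = -42(x + 12).
Vertex (-12, -4); 4p = -42 so p = -21/2. Opens left.
Directrix is the vertical line x = h − p = -12 − (-21/2) = -3/2.

x = -3/2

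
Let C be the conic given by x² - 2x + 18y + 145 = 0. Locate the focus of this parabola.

Only x is squared. Complete the square in x: (x - 1)² = -18(y + 8).
Vertex (1, -8); 4p = -18 so p = -9/2. Opens down.
Focus is p units from the vertex along the axis: (h, k + p).

(1, -25/2)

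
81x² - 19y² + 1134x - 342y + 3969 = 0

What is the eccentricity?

Collect terms: 81(x² + 14x) -19(y² + 18y) = -3969
Complete the square: 81(x + 7)² -19(y + 9)² = -3969 + 3969 - 1539 = -1539
Divide by -1539: (y + 9)²/81 - (x + 7)²/19 = 1
Hyperbola, center (-7, -9), transverse axis vertical; a² = 81, b² = 19.
c² = a² + b² = 100, so c = 10.
e = c/a = 10/9.

e = 10/9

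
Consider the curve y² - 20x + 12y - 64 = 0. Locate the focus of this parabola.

Only y is squared. Complete the square in y: (y + 6)² = 20(x + 5).
Vertex (-5, -6); 4p = 20 so p = 5. Opens right.
Focus is p units from the vertex along the axis: (h + p, k).

(0, -6)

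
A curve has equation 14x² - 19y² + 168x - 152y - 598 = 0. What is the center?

Collect terms: 14(x² + 12x) -19(y² + 8y) = 598
Completing the square gives 14(x + 6)² -19(y + 4)² = 598 + 504 - 304 = 798.
Divide through by 798 to get (x + 6)²/57 - (y + 4)²/42 = 1.
Hyperbola with center (-6, -4).

(-6, -4)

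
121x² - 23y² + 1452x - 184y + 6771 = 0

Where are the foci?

(-6, -16) and (-6, 8)

121(x² + 12x) -23(y² + 8y) = -6771
Complete the square: 121(x + 6)² -23(y + 4)² = -6771 + 4356 - 368 = -2783
Divide through by -2783 to get (y + 4)²/121 - (x + 6)²/23 = 1.
Hyperbola, center (-6, -4), transverse axis vertical; a² = 121, b² = 23.
c² = a² + b² = 121 + 23 = 144, so c = 12.
Foci lie on the vertical axis through the center: (h, k ± c).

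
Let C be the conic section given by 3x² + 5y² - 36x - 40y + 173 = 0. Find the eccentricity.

e = √10/5

Collect terms: 3(x² - 12x) + 5(y² - 8y) = -173
Complete the square: 3(x - 6)² + 5(y - 4)² = -173 + 108 + 80 = 15
Divide through by 15 to get (x - 6)²/5 + (y - 4)²/3 = 1.
Ellipse, center (6, 4), major axis horizontal; a² = 5, b² = 3.
c² = a² - b² = 2, so c = √2.
e = c/a = √2/√5 = √10/5.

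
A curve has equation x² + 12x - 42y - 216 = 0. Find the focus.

Only x is squared. Complete the square in x: (x + 6)² = 42(y + 6).
Vertex (-6, -6); 4p = 42 so p = 21/2. Opens up.
Focus is p units from the vertex along the axis: (h, k + p).

(-6, 9/2)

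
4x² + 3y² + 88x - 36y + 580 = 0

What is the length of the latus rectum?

3

Group: 4(x² + 22x) + 3(y² - 12y) = -580
Completing the square gives 4(x + 11)² + 3(y - 6)² = -580 + 484 + 108 = 12.
Dividing both sides by 12: (x + 11)²/3 + (y - 6)²/4 = 1
Ellipse, center (-11, 6), major axis vertical; a² = 4, b² = 3.
Latus rectum length = 2b²/a = 2·3/2 = 3.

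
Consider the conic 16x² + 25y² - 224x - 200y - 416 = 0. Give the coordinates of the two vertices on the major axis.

(-3, 4) and (17, 4)

16(x² - 14x) + 25(y² - 8y) = 416
Completing the square gives 16(x - 7)² + 25(y - 4)² = 416 + 784 + 400 = 1600.
Divide by 1600: (x - 7)²/100 + (y - 4)²/64 = 1
Ellipse, center (7, 4), major axis horizontal; a² = 100, b² = 64.
a = 10. Vertices at (h ± a, k).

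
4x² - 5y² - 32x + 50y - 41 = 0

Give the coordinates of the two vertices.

(4, 3) and (4, 7)

Rearranging, 4(x² - 8x) -5(y² - 10y) = 41.
4(x - 4)² -5(y - 5)² = 41 + 64 - 125 = -20
Divide by -20: (y - 5)²/4 - (x - 4)²/5 = 1
Hyperbola, center (4, 5), transverse axis vertical; a² = 4, b² = 5.
a = 2. Vertices at (h, k ± a).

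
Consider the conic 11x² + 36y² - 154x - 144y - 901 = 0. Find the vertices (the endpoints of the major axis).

(-5, 2) and (19, 2)

Collect terms: 11(x² - 14x) + 36(y² - 4y) = 901
11(x - 7)² + 36(y - 2)² = 901 + 539 + 144 = 1584
Dividing both sides by 1584: (x - 7)²/144 + (y - 2)²/44 = 1
Ellipse, center (7, 2), major axis horizontal; a² = 144, b² = 44.
a = 12. Vertices at (h ± a, k).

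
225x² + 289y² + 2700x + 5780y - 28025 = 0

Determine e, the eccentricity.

e = 8/17

Collect terms: 225(x² + 12x) + 289(y² + 20y) = 28025
Complete the square: 225(x + 6)² + 289(y + 10)² = 28025 + 8100 + 28900 = 65025
Divide through by 65025 to get (x + 6)²/289 + (y + 10)²/225 = 1.
Ellipse, center (-6, -10), major axis horizontal; a² = 289, b² = 225.
c² = a² - b² = 64, so c = 8.
e = c/a = 8/17.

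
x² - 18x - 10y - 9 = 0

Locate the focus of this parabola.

(9, -13/2)

Only x is squared. Complete the square in x: (x - 9)² = 10(y + 9).
Vertex (9, -9); 4p = 10 so p = 5/2. Opens up.
Focus is p units from the vertex along the axis: (h, k + p).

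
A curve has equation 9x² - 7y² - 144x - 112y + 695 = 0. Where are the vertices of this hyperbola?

(8, -17) and (8, 1)

Group the x- and y-terms: 9(x² - 16x) -7(y² + 16y) = -695
9(x - 8)² -7(y + 8)² = -695 + 576 - 448 = -567
Divide through by -567 to get (y + 8)²/81 - (x - 8)²/63 = 1.
Hyperbola, center (8, -8), transverse axis vertical; a² = 81, b² = 63.
a = 9. Vertices at (h, k ± a).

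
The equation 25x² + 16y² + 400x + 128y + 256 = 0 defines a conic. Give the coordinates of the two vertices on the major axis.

(-8, -14) and (-8, 6)

Collect terms: 25(x² + 16x) + 16(y² + 8y) = -256
Complete the square in x and y: 25(x + 8)² + 16(y + 4)² = -256 + 1600 + 256 = 1600
Divide by 1600: (x + 8)²/64 + (y + 4)²/100 = 1
Ellipse, center (-8, -4), major axis vertical; a² = 100, b² = 64.
a = 10. Vertices at (h, k ± a).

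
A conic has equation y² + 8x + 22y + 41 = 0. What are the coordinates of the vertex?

Only y is squared. Complete the square in y: (y + 11)² = -8(x - 10).
Vertex (10, -11); 4p = -8 so p = -2. Opens left.

(10, -11)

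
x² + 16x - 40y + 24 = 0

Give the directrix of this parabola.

Only x is squared. Complete the square in x: (x + 8)² = 40(y + 1).
Vertex (-8, -1); 4p = 40 so p = 10. Opens up.
Directrix is the horizontal line y = k − p = -1 − (10) = -11.

y = -11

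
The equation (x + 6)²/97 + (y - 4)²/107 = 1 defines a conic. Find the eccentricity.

e = √1070/107

Center (-6, 4). The larger denominator 107 sits under the y-term, so the major axis is vertical; a² = 107, b² = 97.
c² = a² - b² = 10, so c = √10.
e = c/a = √10/√107 = √1070/107.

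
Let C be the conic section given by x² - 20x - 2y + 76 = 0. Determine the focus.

(10, -23/2)

Only x is squared. Complete the square in x: (x - 10)² = 2(y + 12).
Vertex (10, -12); 4p = 2 so p = 1/2. Opens up.
Focus is p units from the vertex along the axis: (h, k + p).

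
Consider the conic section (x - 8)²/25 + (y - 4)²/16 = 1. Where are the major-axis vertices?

(3, 4) and (13, 4)

Center (8, 4). The larger denominator 25 sits under the x-term, so the major axis is horizontal; a² = 25, b² = 16.
a = 5. Vertices at (h ± a, k).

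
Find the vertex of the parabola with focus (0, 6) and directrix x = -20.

(-10, 6)

The vertex is the midpoint between the focus and the directrix along the axis of symmetry.
Axis is horizontal (directrix is vertical). Vertex x-coordinate = (0 + (-20))/2 = -10; y-coordinate = 6.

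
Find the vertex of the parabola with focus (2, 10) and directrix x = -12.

The vertex is the midpoint between the focus and the directrix along the axis of symmetry.
Axis is horizontal (directrix is vertical). Vertex x-coordinate = (2 + (-12))/2 = -5; y-coordinate = 10.

(-5, 10)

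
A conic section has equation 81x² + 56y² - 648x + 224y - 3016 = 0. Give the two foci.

(4, -7) and (4, 3)

81(x² - 8x) + 56(y² + 4y) = 3016
Complete the square: 81(x - 4)² + 56(y + 2)² = 3016 + 1296 + 224 = 4536
Divide by 4536: (x - 4)²/56 + (y + 2)²/81 = 1
Ellipse, center (4, -2), major axis vertical; a² = 81, b² = 56.
c² = a² - b² = 81 - 56 = 25, so c = 5.
Foci lie on the vertical axis through the center: (h, k ± c).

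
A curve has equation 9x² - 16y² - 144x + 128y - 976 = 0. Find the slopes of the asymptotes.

Group: 9(x² - 16x) -16(y² - 8y) = 976
Complete the square: 9(x - 8)² -16(y - 4)² = 976 + 576 - 256 = 1296
Divide by 1296: (x - 8)²/144 - (y - 4)²/81 = 1
Hyperbola, center (8, 4), transverse axis horizontal; a² = 144, b² = 81.
For a horizontal hyperbola the asymptotes have slope ±b/a.
Here that is ±9/12 = ±3/4.

3/4 and -3/4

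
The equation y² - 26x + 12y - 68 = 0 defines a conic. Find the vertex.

Only y is squared. Complete the square in y: (y + 6)² = 26(x + 4).
Vertex (-4, -6); 4p = 26 so p = 13/2. Opens right.

(-4, -6)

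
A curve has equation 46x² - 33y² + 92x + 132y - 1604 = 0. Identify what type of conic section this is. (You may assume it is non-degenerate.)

No xy term. Coefficients of x² and y² are A = 46, C = -33.
A and C have opposite signs ⇒ hyperbola.

hyperbola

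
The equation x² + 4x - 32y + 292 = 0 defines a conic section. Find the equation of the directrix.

Only x is squared. Complete the square in x: (x + 2)² = 32(y - 9).
Vertex (-2, 9); 4p = 32 so p = 8. Opens up.
Directrix is the horizontal line y = k − p = 9 − (8) = 1.

y = 1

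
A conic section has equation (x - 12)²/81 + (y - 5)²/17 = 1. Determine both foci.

(4, 5) and (20, 5)

Center (12, 5). The larger denominator 81 sits under the x-term, so the major axis is horizontal; a² = 81, b² = 17.
c² = a² - b² = 81 - 17 = 64, so c = 8.
Foci lie on the horizontal axis through the center: (h ± c, k).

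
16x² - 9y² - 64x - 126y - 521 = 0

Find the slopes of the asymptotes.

4/3 and -4/3

Rearranging, 16(x² - 4x) -9(y² + 14y) = 521.
Complete the square: 16(x - 2)² -9(y + 7)² = 521 + 64 - 441 = 144
Divide through by 144 to get (x - 2)²/9 - (y + 7)²/16 = 1.
Hyperbola, center (2, -7), transverse axis horizontal; a² = 9, b² = 16.
For a horizontal hyperbola the asymptotes have slope ±b/a.
Here that is ±4/3.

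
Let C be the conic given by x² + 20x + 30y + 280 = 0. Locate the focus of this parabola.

(-10, -27/2)

Only x is squared. Complete the square in x: (x + 10)² = -30(y + 6).
Vertex (-10, -6); 4p = -30 so p = -15/2. Opens down.
Focus is p units from the vertex along the axis: (h, k + p).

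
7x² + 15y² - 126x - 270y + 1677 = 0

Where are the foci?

(9 - 2√2, 9) and (9 + 2√2, 9)

Collect terms: 7(x² - 18x) + 15(y² - 18y) = -1677
Complete the square in x and y: 7(x - 9)² + 15(y - 9)² = -1677 + 567 + 1215 = 105
Divide by 105: (x - 9)²/15 + (y - 9)²/7 = 1
Ellipse, center (9, 9), major axis horizontal; a² = 15, b² = 7.
c² = a² - b² = 15 - 7 = 8, so c = 2√2.
Foci lie on the horizontal axis through the center: (h ± c, k).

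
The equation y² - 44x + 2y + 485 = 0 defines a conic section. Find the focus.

(22, -1)

Only y is squared. Complete the square in y: (y + 1)² = 44(x - 11).
Vertex (11, -1); 4p = 44 so p = 11. Opens right.
Focus is p units from the vertex along the axis: (h + p, k).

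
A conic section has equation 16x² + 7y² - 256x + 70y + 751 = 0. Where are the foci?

Collect terms: 16(x² - 16x) + 7(y² + 10y) = -751
Complete the square: 16(x - 8)² + 7(y + 5)² = -751 + 1024 + 175 = 448
Divide by 448: (x - 8)²/28 + (y + 5)²/64 = 1
Ellipse, center (8, -5), major axis vertical; a² = 64, b² = 28.
c² = a² - b² = 64 - 28 = 36, so c = 6.
Foci lie on the vertical axis through the center: (h, k ± c).

(8, -11) and (8, 1)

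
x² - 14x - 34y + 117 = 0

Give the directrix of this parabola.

Only x is squared. Complete the square in x: (x - 7)² = 34(y - 2).
Vertex (7, 2); 4p = 34 so p = 17/2. Opens up.
Directrix is the horizontal line y = k − p = 2 − (17/2) = -13/2.

y = -13/2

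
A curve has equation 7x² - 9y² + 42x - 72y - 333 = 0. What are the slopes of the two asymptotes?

7(x² + 6x) -9(y² + 8y) = 333
7(x + 3)² -9(y + 4)² = 333 + 63 - 144 = 252
Divide by 252: (x + 3)²/36 - (y + 4)²/28 = 1
Hyperbola, center (-3, -4), transverse axis horizontal; a² = 36, b² = 28.
For a horizontal hyperbola the asymptotes have slope ±b/a.
Here that is ±2√7/6 = ±√7/3.

√7/3 and -√7/3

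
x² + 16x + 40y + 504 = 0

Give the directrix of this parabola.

y = -1

Only x is squared. Complete the square in x: (x + 8)² = -40(y + 11).
Vertex (-8, -11); 4p = -40 so p = -10. Opens down.
Directrix is the horizontal line y = k − p = -11 − (-10) = -1.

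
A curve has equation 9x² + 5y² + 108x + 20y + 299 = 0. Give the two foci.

(-6, -4) and (-6, 0)

9(x² + 12x) + 5(y² + 4y) = -299
Complete the square in x and y: 9(x + 6)² + 5(y + 2)² = -299 + 324 + 20 = 45
Dividing both sides by 45: (x + 6)²/5 + (y + 2)²/9 = 1
Ellipse, center (-6, -2), major axis vertical; a² = 9, b² = 5.
c² = a² - b² = 9 - 5 = 4, so c = 2.
Foci lie on the vertical axis through the center: (h, k ± c).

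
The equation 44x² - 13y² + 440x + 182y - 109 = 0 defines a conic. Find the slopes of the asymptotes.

2√143/13 and -2√143/13

Group: 44(x² + 10x) -13(y² - 14y) = 109
44(x + 5)² -13(y - 7)² = 109 + 1100 - 637 = 572
Divide through by 572 to get (x + 5)²/13 - (y - 7)²/44 = 1.
Hyperbola, center (-5, 7), transverse axis horizontal; a² = 13, b² = 44.
For a horizontal hyperbola the asymptotes have slope ±b/a.
Here that is ±2√11/√13 = ±2√143/13.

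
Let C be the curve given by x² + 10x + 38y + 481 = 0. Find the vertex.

(-5, -12)

Only x is squared. Complete the square in x: (x + 5)² = -38(y + 12).
Vertex (-5, -12); 4p = -38 so p = -19/2. Opens down.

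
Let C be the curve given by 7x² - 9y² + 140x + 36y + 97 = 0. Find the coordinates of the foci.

Group: 7(x² + 20x) -9(y² - 4y) = -97
Complete the square: 7(x + 10)² -9(y - 2)² = -97 + 700 - 36 = 567
Divide through by 567 to get (x + 10)²/81 - (y - 2)²/63 = 1.
Hyperbola, center (-10, 2), transverse axis horizontal; a² = 81, b² = 63.
c² = a² + b² = 81 + 63 = 144, so c = 12.
Foci lie on the horizontal axis through the center: (h ± c, k).

(-22, 2) and (2, 2)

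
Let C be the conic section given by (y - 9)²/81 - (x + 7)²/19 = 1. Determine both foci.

(-7, -1) and (-7, 19)

Center (-7, 9). The positive term is the y-term, so the transverse axis is vertical; a² = 81, b² = 19.
c² = a² + b² = 81 + 19 = 100, so c = 10.
Foci lie on the vertical axis through the center: (h, k ± c).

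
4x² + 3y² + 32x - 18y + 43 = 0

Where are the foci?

(-4, 1) and (-4, 5)

Rearranging, 4(x² + 8x) + 3(y² - 6y) = -43.
Completing the square gives 4(x + 4)² + 3(y - 3)² = -43 + 64 + 27 = 48.
Dividing both sides by 48: (x + 4)²/12 + (y - 3)²/16 = 1
Ellipse, center (-4, 3), major axis vertical; a² = 16, b² = 12.
c² = a² - b² = 16 - 12 = 4, so c = 2.
Foci lie on the vertical axis through the center: (h, k ± c).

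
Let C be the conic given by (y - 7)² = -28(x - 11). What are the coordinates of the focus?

Vertex (11, 7); 4p = -28 so p = -7. Opens left.
Focus is p units from the vertex along the axis: (h + p, k).

(4, 7)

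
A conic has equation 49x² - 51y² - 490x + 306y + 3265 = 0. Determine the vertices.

Group: 49(x² - 10x) -51(y² - 6y) = -3265
Complete the square in x and y: 49(x - 5)² -51(y - 3)² = -3265 + 1225 - 459 = -2499
Divide through by -2499 to get (y - 3)²/49 - (x - 5)²/51 = 1.
Hyperbola, center (5, 3), transverse axis vertical; a² = 49, b² = 51.
a = 7. Vertices at (h, k ± a).

(5, -4) and (5, 10)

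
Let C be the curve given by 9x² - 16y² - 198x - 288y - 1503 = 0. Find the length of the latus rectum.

Group: 9(x² - 22x) -16(y² + 18y) = 1503
9(x - 11)² -16(y + 9)² = 1503 + 1089 - 1296 = 1296
Divide through by 1296 to get (x - 11)²/144 - (y + 9)²/81 = 1.
Hyperbola, center (11, -9), transverse axis horizontal; a² = 144, b² = 81.
Latus rectum length = 2b²/a = 2·81/12 = 27/2.

27/2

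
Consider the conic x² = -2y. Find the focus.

(0, -1/2)

Vertex (0, 0); 4p = -2 so p = -1/2. Opens down.
Focus is p units from the vertex along the axis: (h, k + p).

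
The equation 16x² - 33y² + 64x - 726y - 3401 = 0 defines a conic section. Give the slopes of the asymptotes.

Collect terms: 16(x² + 4x) -33(y² + 22y) = 3401
Complete the square: 16(x + 2)² -33(y + 11)² = 3401 + 64 - 3993 = -528
Dividing both sides by -528: (y + 11)²/16 - (x + 2)²/33 = 1
Hyperbola, center (-2, -11), transverse axis vertical; a² = 16, b² = 33.
For a vertical hyperbola the asymptotes have slope ±a/b.
Here that is ±4/√33 = ±4√33/33.

4√33/33 and -4√33/33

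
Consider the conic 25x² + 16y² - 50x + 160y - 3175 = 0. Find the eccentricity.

e = 3/5

Group the x- and y-terms: 25(x² - 2x) + 16(y² + 10y) = 3175
Complete the square: 25(x - 1)² + 16(y + 5)² = 3175 + 25 + 400 = 3600
Dividing both sides by 3600: (x - 1)²/144 + (y + 5)²/225 = 1
Ellipse, center (1, -5), major axis vertical; a² = 225, b² = 144.
c² = a² - b² = 81, so c = 9.
e = c/a = 9/15 = 3/5.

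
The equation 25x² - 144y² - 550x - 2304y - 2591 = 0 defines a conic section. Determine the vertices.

Rearranging, 25(x² - 22x) -144(y² + 16y) = 2591.
25(x - 11)² -144(y + 8)² = 2591 + 3025 - 9216 = -3600
Divide by -3600: (y + 8)²/25 - (x - 11)²/144 = 1
Hyperbola, center (11, -8), transverse axis vertical; a² = 25, b² = 144.
a = 5. Vertices at (h, k ± a).

(11, -13) and (11, -3)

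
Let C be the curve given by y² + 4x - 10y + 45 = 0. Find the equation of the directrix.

Only y is squared. Complete the square in y: (y - 5)² = -4(x + 5).
Vertex (-5, 5); 4p = -4 so p = -1. Opens left.
Directrix is the vertical line x = h − p = -5 − (-1) = -4.

x = -4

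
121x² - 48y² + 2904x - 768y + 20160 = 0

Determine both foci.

121(x² + 24x) -48(y² + 16y) = -20160
Completing the square gives 121(x + 12)² -48(y + 8)² = -20160 + 17424 - 3072 = -5808.
Dividing both sides by -5808: (y + 8)²/121 - (x + 12)²/48 = 1
Hyperbola, center (-12, -8), transverse axis vertical; a² = 121, b² = 48.
c² = a² + b² = 121 + 48 = 169, so c = 13.
Foci lie on the vertical axis through the center: (h, k ± c).

(-12, -21) and (-12, 5)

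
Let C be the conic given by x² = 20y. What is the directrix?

y = -5

Vertex (0, 0); 4p = 20 so p = 5. Opens up.
Directrix is the horizontal line y = k − p = 0 − (5) = -5.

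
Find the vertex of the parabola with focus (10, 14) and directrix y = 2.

The vertex is the midpoint between the focus and the directrix along the axis of symmetry.
Axis is vertical (directrix is horizontal). Vertex y-coordinate = (14 + 2)/2 = 8; x-coordinate = 10.

(10, 8)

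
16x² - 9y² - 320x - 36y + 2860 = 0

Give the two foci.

(10, -17) and (10, 13)

Rearranging, 16(x² - 20x) -9(y² + 4y) = -2860.
16(x - 10)² -9(y + 2)² = -2860 + 1600 - 36 = -1296
Dividing both sides by -1296: (y + 2)²/144 - (x - 10)²/81 = 1
Hyperbola, center (10, -2), transverse axis vertical; a² = 144, b² = 81.
c² = a² + b² = 144 + 81 = 225, so c = 15.
Foci lie on the vertical axis through the center: (h, k ± c).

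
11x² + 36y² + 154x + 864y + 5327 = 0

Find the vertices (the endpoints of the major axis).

(-13, -12) and (-1, -12)

Collect terms: 11(x² + 14x) + 36(y² + 24y) = -5327
11(x + 7)² + 36(y + 12)² = -5327 + 539 + 5184 = 396
Divide through by 396 to get (x + 7)²/36 + (y + 12)²/11 = 1.
Ellipse, center (-7, -12), major axis horizontal; a² = 36, b² = 11.
a = 6. Vertices at (h ± a, k).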